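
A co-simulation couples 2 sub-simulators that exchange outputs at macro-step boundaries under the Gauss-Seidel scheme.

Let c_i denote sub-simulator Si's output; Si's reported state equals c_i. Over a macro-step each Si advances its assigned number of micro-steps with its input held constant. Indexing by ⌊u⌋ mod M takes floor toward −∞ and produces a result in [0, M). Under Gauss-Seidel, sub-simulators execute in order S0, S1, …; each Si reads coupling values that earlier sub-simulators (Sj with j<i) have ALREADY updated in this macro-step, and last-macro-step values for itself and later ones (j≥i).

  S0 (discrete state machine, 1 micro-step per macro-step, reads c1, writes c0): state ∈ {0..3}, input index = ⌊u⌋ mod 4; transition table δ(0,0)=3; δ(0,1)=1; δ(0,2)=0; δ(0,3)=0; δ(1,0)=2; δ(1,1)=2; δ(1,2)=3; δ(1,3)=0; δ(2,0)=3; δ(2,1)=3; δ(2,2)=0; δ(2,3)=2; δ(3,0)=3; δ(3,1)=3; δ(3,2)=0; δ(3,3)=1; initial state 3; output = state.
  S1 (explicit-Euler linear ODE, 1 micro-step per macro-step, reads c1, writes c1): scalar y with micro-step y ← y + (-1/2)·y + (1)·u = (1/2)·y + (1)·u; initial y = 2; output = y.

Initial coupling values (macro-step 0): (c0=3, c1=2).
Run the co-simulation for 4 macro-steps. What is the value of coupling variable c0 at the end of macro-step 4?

c0 at macro-step 4 = 0

macro 1: S0 reads c1=2 → after 1×micro: 0; S1 reads c1=2 → after 1×micro: 3 ⇒ (c0=0, c1=3)
macro 2: S0 reads c1=3 → after 1×micro: 0; S1 reads c1=3 → after 1×micro: 9/2 ⇒ (c0=0, c1=9/2)
macro 3: S0 reads c1=9/2 → after 1×micro: 3; S1 reads c1=9/2 → after 1×micro: 27/4 ⇒ (c0=3, c1=27/4)
macro 4: S0 reads c1=27/4 → after 1×micro: 0; S1 reads c1=27/4 → after 1×micro: 81/8 ⇒ (c0=0, c1=81/8)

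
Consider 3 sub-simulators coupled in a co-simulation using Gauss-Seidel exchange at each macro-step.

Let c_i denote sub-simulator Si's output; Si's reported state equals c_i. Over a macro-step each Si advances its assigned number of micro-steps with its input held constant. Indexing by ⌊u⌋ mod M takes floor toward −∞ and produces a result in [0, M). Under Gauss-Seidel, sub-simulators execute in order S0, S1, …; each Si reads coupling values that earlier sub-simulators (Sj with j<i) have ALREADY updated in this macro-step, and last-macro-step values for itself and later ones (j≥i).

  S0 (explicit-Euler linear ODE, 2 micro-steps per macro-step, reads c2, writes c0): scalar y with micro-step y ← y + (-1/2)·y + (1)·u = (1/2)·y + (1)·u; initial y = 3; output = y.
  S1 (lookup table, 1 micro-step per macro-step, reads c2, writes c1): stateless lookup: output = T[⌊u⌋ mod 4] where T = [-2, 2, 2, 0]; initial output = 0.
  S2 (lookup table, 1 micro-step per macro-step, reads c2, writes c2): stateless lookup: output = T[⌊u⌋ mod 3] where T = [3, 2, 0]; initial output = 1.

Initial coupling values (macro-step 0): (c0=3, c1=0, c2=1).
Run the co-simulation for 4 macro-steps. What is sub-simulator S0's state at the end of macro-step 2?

S0 state at macro-step 2 = 57/16

macro 1: S0 reads c2=1 → after 2×micro: 9/4; S1 reads c2=1 → after 1×micro: 2; S2 reads c2=1 → after 1×micro: 2 ⇒ (c0=9/4, c1=2, c2=2)
macro 2: S0 reads c2=2 → after 2×micro: 57/16; S1 reads c2=2 → after 1×micro: 2; S2 reads c2=2 → after 1×micro: 0 ⇒ (c0=57/16, c1=2, c2=0)
macro 3: S0 reads c2=0 → after 2×micro: 57/64; S1 reads c2=0 → after 1×micro: -2; S2 reads c2=0 → after 1×micro: 3 ⇒ (c0=57/64, c1=-2, c2=3)
macro 4: S0 reads c2=3 → after 2×micro: 1209/256; S1 reads c2=3 → after 1×micro: 0; S2 reads c2=3 → after 1×micro: 3 ⇒ (c0=1209/256, c1=0, c2=3)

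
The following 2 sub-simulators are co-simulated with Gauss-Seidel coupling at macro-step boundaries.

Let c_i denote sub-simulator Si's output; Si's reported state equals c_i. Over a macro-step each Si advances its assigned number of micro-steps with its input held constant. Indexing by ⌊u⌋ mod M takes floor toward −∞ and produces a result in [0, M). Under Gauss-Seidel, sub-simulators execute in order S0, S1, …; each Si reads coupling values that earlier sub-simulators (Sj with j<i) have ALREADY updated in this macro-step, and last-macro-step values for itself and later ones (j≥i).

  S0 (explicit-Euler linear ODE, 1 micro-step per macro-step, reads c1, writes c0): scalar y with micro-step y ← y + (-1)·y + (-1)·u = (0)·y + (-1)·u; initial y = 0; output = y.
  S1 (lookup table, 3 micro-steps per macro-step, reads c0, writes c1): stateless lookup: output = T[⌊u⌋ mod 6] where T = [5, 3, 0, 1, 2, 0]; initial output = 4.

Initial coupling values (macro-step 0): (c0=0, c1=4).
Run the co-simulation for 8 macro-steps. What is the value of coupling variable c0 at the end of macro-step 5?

macro 1: S0 reads c1=4 → after 1×micro: -4; S1 reads c0=-4 → after 3×micro: 0 ⇒ (c0=-4, c1=0)
macro 2: S0 reads c1=0 → after 1×micro: 0; S1 reads c0=0 → after 3×micro: 5 ⇒ (c0=0, c1=5)
macro 3: S0 reads c1=5 → after 1×micro: -5; S1 reads c0=-5 → after 3×micro: 3 ⇒ (c0=-5, c1=3)
macro 4: S0 reads c1=3 → after 1×micro: -3; S1 reads c0=-3 → after 3×micro: 1 ⇒ (c0=-3, c1=1)
macro 5: S0 reads c1=1 → after 1×micro: -1; S1 reads c0=-1 → after 3×micro: 0 ⇒ (c0=-1, c1=0)
macro 6: S0 reads c1=0 → after 1×micro: 0; S1 reads c0=0 → after 3×micro: 5 ⇒ (c0=0, c1=5)
macro 7: S0 reads c1=5 → after 1×micro: -5; S1 reads c0=-5 → after 3×micro: 3 ⇒ (c0=-5, c1=3)
macro 8: S0 reads c1=3 → after 1×micro: -3; S1 reads c0=-3 → after 3×micro: 1 ⇒ (c0=-3, c1=1)

c0 at macro-step 5 = -1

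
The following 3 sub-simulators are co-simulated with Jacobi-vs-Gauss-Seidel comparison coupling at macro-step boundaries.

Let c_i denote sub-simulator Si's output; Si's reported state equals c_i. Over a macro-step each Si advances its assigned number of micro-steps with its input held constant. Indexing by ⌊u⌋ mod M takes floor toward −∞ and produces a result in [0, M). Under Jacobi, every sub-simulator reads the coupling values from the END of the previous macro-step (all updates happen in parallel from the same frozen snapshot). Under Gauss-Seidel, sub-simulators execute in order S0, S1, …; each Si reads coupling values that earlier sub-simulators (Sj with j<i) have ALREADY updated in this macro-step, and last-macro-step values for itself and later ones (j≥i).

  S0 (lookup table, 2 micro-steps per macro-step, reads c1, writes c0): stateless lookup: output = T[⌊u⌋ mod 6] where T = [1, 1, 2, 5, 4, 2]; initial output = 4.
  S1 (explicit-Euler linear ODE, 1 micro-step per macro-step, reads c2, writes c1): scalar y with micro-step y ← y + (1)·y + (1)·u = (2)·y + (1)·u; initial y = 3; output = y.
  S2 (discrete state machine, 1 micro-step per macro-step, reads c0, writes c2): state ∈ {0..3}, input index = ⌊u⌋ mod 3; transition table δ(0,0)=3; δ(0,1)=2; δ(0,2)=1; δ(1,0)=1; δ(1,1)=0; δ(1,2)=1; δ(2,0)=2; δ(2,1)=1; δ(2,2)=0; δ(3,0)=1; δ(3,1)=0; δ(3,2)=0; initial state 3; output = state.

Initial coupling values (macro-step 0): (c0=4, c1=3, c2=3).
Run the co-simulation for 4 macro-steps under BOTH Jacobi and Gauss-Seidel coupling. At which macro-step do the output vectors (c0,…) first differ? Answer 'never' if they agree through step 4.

first divergence at macro-step: 3

[Jacobi] macro 1: S0 reads c1=3 → after 2×micro: 5; S1 reads c2=3 → after 1×micro: 9; S2 reads c0=4 → after 1×micro: 0 ⇒ (c0=5, c1=9, c2=0)
[Jacobi] macro 2: S0 reads c1=9 → after 2×micro: 5; S1 reads c2=0 → after 1×micro: 18; S2 reads c0=5 → after 1×micro: 1 ⇒ (c0=5, c1=18, c2=1)
[Jacobi] macro 3: S0 reads c1=18 → after 2×micro: 1; S1 reads c2=1 → after 1×micro: 37; S2 reads c0=5 → after 1×micro: 1 ⇒ (c0=1, c1=37, c2=1)
[Jacobi] macro 4: S0 reads c1=37 → after 2×micro: 1; S1 reads c2=1 → after 1×micro: 75; S2 reads c0=1 → after 1×micro: 0 ⇒ (c0=1, c1=75, c2=0)
[Gauss-Seidel] macro 1: S0 reads c1=3 → after 2×micro: 5; S1 reads c2=3 → after 1×micro: 9; S2 reads c0=5 → after 1×micro: 0 ⇒ (c0=5, c1=9, c2=0)
[Gauss-Seidel] macro 2: S0 reads c1=9 → after 2×micro: 5; S1 reads c2=0 → after 1×micro: 18; S2 reads c0=5 → after 1×micro: 1 ⇒ (c0=5, c1=18, c2=1)
[Gauss-Seidel] macro 3: S0 reads c1=18 → after 2×micro: 1; S1 reads c2=1 → after 1×micro: 37; S2 reads c0=1 → after 1×micro: 0 ⇒ (c0=1, c1=37, c2=0)
[Gauss-Seidel] macro 4: S0 reads c1=37 → after 2×micro: 1; S1 reads c2=0 → after 1×micro: 74; S2 reads c0=1 → after 1×micro: 2 ⇒ (c0=1, c1=74, c2=2)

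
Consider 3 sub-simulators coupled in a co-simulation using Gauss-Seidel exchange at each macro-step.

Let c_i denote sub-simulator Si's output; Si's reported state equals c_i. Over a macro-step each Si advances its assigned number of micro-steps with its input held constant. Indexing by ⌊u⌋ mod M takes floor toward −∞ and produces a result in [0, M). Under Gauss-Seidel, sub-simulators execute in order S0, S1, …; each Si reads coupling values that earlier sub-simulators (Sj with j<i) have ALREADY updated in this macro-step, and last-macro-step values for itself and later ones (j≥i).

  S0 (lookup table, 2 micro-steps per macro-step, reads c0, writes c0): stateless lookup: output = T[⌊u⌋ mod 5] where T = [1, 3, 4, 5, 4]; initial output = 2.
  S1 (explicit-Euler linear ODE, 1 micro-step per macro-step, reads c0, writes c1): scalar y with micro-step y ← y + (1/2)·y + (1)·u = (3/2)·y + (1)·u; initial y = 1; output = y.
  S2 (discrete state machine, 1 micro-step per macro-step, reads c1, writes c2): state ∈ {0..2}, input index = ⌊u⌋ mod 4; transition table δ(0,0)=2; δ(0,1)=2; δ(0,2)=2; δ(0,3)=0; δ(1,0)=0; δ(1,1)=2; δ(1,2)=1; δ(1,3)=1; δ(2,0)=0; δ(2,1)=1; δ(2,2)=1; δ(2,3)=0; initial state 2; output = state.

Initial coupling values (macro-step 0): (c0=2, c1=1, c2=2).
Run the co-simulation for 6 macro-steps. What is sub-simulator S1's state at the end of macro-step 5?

macro 1: S0 reads c0=2 → after 2×micro: 4; S1 reads c0=4 → after 1×micro: 11/2; S2 reads c1=11/2 → after 1×micro: 1 ⇒ (c0=4, c1=11/2, c2=1)
macro 2: S0 reads c0=4 → after 2×micro: 4; S1 reads c0=4 → after 1×micro: 49/4; S2 reads c1=49/4 → after 1×micro: 0 ⇒ (c0=4, c1=49/4, c2=0)
macro 3: S0 reads c0=4 → after 2×micro: 4; S1 reads c0=4 → after 1×micro: 179/8; S2 reads c1=179/8 → after 1×micro: 2 ⇒ (c0=4, c1=179/8, c2=2)
macro 4: S0 reads c0=4 → after 2×micro: 4; S1 reads c0=4 → after 1×micro: 601/16; S2 reads c1=601/16 → after 1×micro: 1 ⇒ (c0=4, c1=601/16, c2=1)
macro 5: S0 reads c0=4 → after 2×micro: 4; S1 reads c0=4 → after 1×micro: 1931/32; S2 reads c1=1931/32 → after 1×micro: 0 ⇒ (c0=4, c1=1931/32, c2=0)
macro 6: S0 reads c0=4 → after 2×micro: 4; S1 reads c0=4 → after 1×micro: 6049/64; S2 reads c1=6049/64 → after 1×micro: 2 ⇒ (c0=4, c1=6049/64, c2=2)

S1 state at macro-step 5 = 1931/32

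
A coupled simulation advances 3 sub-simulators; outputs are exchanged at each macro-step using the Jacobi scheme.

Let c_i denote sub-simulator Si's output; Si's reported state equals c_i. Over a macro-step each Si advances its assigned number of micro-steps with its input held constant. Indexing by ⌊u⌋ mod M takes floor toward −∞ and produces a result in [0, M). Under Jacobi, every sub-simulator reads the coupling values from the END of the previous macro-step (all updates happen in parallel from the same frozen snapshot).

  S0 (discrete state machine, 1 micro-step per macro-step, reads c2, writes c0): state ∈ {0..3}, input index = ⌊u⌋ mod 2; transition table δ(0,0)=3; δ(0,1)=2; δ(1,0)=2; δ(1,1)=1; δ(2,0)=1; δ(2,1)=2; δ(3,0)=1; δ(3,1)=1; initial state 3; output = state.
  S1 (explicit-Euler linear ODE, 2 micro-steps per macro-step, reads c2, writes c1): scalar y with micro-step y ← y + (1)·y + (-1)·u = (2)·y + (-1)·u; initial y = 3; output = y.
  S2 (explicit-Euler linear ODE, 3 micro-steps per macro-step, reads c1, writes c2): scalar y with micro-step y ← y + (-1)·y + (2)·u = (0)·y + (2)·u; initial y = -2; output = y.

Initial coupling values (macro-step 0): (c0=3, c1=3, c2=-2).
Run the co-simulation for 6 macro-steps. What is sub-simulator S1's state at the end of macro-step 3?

macro 1: S0 reads c2=-2 → after 1×micro: 1; S1 reads c2=-2 → after 2×micro: 18; S2 reads c1=3 → after 3×micro: 6 ⇒ (c0=1, c1=18, c2=6)
macro 2: S0 reads c2=6 → after 1×micro: 2; S1 reads c2=6 → after 2×micro: 54; S2 reads c1=18 → after 3×micro: 36 ⇒ (c0=2, c1=54, c2=36)
macro 3: S0 reads c2=36 → after 1×micro: 1; S1 reads c2=36 → after 2×micro: 108; S2 reads c1=54 → after 3×micro: 108 ⇒ (c0=1, c1=108, c2=108)
macro 4: S0 reads c2=108 → after 1×micro: 2; S1 reads c2=108 → after 2×micro: 108; S2 reads c1=108 → after 3×micro: 216 ⇒ (c0=2, c1=108, c2=216)
macro 5: S0 reads c2=216 → after 1×micro: 1; S1 reads c2=216 → after 2×micro: -216; S2 reads c1=108 → after 3×micro: 216 ⇒ (c0=1, c1=-216, c2=216)
macro 6: S0 reads c2=216 → after 1×micro: 2; S1 reads c2=216 → after 2×micro: -1512; S2 reads c1=-216 → after 3×micro: -432 ⇒ (c0=2, c1=-1512, c2=-432)

S1 state at macro-step 3 = 108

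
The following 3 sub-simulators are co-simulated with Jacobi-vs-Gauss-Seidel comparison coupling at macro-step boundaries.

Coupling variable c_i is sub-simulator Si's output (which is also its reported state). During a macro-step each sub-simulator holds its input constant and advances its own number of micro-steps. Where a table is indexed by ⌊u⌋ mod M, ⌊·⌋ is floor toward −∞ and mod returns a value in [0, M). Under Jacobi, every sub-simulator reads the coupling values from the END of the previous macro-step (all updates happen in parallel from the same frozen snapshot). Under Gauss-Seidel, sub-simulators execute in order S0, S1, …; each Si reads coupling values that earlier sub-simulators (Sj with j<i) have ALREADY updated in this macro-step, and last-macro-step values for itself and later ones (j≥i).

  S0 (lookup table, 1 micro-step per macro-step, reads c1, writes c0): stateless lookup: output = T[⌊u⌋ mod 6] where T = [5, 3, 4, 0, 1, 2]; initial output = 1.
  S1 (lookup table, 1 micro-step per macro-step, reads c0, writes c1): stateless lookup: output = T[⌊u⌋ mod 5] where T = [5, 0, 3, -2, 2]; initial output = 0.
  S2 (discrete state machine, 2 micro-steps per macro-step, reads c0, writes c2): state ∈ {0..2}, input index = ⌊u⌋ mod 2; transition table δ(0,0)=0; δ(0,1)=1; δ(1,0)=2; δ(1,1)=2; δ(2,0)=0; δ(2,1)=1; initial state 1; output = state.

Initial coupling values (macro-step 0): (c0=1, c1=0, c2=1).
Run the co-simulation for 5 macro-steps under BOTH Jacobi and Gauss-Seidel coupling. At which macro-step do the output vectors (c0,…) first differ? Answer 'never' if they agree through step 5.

[Jacobi] macro 1: S0 reads c1=0 → after 1×micro: 5; S1 reads c0=1 → after 1×micro: 0; S2 reads c0=1 → after 2×micro: 1 ⇒ (c0=5, c1=0, c2=1)
[Jacobi] macro 2: S0 reads c1=0 → after 1×micro: 5; S1 reads c0=5 → after 1×micro: 5; S2 reads c0=5 → after 2×micro: 1 ⇒ (c0=5, c1=5, c2=1)
[Jacobi] macro 3: S0 reads c1=5 → after 1×micro: 2; S1 reads c0=5 → after 1×micro: 5; S2 reads c0=5 → after 2×micro: 1 ⇒ (c0=2, c1=5, c2=1)
[Jacobi] macro 4: S0 reads c1=5 → after 1×micro: 2; S1 reads c0=2 → after 1×micro: 3; S2 reads c0=2 → after 2×micro: 0 ⇒ (c0=2, c1=3, c2=0)
[Jacobi] macro 5: S0 reads c1=3 → after 1×micro: 0; S1 reads c0=2 → after 1×micro: 3; S2 reads c0=2 → after 2×micro: 0 ⇒ (c0=0, c1=3, c2=0)
[Gauss-Seidel] macro 1: S0 reads c1=0 → after 1×micro: 5; S1 reads c0=5 → after 1×micro: 5; S2 reads c0=5 → after 2×micro: 1 ⇒ (c0=5, c1=5, c2=1)
[Gauss-Seidel] macro 2: S0 reads c1=5 → after 1×micro: 2; S1 reads c0=2 → after 1×micro: 3; S2 reads c0=2 → after 2×micro: 0 ⇒ (c0=2, c1=3, c2=0)
[Gauss-Seidel] macro 3: S0 reads c1=3 → after 1×micro: 0; S1 reads c0=0 → after 1×micro: 5; S2 reads c0=0 → after 2×micro: 0 ⇒ (c0=0, c1=5, c2=0)
[Gauss-Seidel] macro 4: S0 reads c1=5 → after 1×micro: 2; S1 reads c0=2 → after 1×micro: 3; S2 reads c0=2 → after 2×micro: 0 ⇒ (c0=2, c1=3, c2=0)
[Gauss-Seidel] macro 5: S0 reads c1=3 → after 1×micro: 0; S1 reads c0=0 → after 1×micro: 5; S2 reads c0=0 → after 2×micro: 0 ⇒ (c0=0, c1=5, c2=0)

first divergence at macro-step: 1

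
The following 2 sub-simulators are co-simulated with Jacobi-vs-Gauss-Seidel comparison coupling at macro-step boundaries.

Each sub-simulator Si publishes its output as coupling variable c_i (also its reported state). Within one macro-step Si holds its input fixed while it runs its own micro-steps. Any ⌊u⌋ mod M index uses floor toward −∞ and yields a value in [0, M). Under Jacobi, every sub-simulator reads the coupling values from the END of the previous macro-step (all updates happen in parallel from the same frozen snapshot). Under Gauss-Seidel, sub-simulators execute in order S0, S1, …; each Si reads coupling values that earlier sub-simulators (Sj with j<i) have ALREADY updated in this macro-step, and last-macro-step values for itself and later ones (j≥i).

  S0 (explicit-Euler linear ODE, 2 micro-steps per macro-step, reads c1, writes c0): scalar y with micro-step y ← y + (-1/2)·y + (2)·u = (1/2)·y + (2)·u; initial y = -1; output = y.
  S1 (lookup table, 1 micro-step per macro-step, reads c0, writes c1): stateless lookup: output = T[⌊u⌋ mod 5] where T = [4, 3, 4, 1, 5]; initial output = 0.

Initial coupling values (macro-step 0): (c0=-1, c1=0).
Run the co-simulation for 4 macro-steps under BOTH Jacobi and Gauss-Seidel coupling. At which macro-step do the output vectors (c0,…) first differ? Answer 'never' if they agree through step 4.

[Jacobi] macro 1: S0 reads c1=0 → after 2×micro: -1/4; S1 reads c0=-1 → after 1×micro: 5 ⇒ (c0=-1/4, c1=5)
[Jacobi] macro 2: S0 reads c1=5 → after 2×micro: 239/16; S1 reads c0=-1/4 → after 1×micro: 5 ⇒ (c0=239/16, c1=5)
[Jacobi] macro 3: S0 reads c1=5 → after 2×micro: 1199/64; S1 reads c0=239/16 → after 1×micro: 5 ⇒ (c0=1199/64, c1=5)
[Jacobi] macro 4: S0 reads c1=5 → after 2×micro: 5039/256; S1 reads c0=1199/64 → after 1×micro: 1 ⇒ (c0=5039/256, c1=1)
[Gauss-Seidel] macro 1: S0 reads c1=0 → after 2×micro: -1/4; S1 reads c0=-1/4 → after 1×micro: 5 ⇒ (c0=-1/4, c1=5)
[Gauss-Seidel] macro 2: S0 reads c1=5 → after 2×micro: 239/16; S1 reads c0=239/16 → after 1×micro: 5 ⇒ (c0=239/16, c1=5)
[Gauss-Seidel] macro 3: S0 reads c1=5 → after 2×micro: 1199/64; S1 reads c0=1199/64 → after 1×micro: 1 ⇒ (c0=1199/64, c1=1)
[Gauss-Seidel] macro 4: S0 reads c1=1 → after 2×micro: 1967/256; S1 reads c0=1967/256 → after 1×micro: 4 ⇒ (c0=1967/256, c1=4)

first divergence at macro-step: 3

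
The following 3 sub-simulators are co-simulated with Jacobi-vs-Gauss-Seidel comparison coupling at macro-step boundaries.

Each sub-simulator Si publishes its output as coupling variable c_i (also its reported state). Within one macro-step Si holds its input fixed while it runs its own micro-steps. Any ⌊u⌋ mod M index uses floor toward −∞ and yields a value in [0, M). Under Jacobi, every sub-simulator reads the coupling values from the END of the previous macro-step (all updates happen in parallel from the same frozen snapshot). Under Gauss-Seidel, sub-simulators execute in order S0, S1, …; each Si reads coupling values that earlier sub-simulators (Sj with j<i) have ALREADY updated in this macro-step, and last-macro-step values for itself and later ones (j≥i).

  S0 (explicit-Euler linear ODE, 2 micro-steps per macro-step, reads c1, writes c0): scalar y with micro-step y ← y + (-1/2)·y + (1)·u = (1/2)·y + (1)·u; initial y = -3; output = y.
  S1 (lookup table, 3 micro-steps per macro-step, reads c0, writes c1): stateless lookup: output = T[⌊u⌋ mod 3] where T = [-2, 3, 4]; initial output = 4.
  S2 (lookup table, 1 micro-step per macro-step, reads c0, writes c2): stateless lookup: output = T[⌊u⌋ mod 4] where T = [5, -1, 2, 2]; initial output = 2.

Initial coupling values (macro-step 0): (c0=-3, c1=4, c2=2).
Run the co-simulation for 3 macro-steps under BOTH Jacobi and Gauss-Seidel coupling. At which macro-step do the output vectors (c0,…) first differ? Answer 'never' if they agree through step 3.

first divergence at macro-step: 1

[Jacobi] macro 1: S0 reads c1=4 → after 2×micro: 21/4; S1 reads c0=-3 → after 3×micro: -2; S2 reads c0=-3 → after 1×micro: -1 ⇒ (c0=21/4, c1=-2, c2=-1)
[Jacobi] macro 2: S0 reads c1=-2 → after 2×micro: -27/16; S1 reads c0=21/4 → after 3×micro: 4; S2 reads c0=21/4 → after 1×micro: -1 ⇒ (c0=-27/16, c1=4, c2=-1)
[Jacobi] macro 3: S0 reads c1=4 → after 2×micro: 357/64; S1 reads c0=-27/16 → after 3×micro: 3; S2 reads c0=-27/16 → after 1×micro: 2 ⇒ (c0=357/64, c1=3, c2=2)
[Gauss-Seidel] macro 1: S0 reads c1=4 → after 2×micro: 21/4; S1 reads c0=21/4 → after 3×micro: 4; S2 reads c0=21/4 → after 1×micro: -1 ⇒ (c0=21/4, c1=4, c2=-1)
[Gauss-Seidel] macro 2: S0 reads c1=4 → after 2×micro: 117/16; S1 reads c0=117/16 → after 3×micro: 3; S2 reads c0=117/16 → after 1×micro: 2 ⇒ (c0=117/16, c1=3, c2=2)
[Gauss-Seidel] macro 3: S0 reads c1=3 → after 2×micro: 405/64; S1 reads c0=405/64 → after 3×micro: -2; S2 reads c0=405/64 → after 1×micro: 2 ⇒ (c0=405/64, c1=-2, c2=2)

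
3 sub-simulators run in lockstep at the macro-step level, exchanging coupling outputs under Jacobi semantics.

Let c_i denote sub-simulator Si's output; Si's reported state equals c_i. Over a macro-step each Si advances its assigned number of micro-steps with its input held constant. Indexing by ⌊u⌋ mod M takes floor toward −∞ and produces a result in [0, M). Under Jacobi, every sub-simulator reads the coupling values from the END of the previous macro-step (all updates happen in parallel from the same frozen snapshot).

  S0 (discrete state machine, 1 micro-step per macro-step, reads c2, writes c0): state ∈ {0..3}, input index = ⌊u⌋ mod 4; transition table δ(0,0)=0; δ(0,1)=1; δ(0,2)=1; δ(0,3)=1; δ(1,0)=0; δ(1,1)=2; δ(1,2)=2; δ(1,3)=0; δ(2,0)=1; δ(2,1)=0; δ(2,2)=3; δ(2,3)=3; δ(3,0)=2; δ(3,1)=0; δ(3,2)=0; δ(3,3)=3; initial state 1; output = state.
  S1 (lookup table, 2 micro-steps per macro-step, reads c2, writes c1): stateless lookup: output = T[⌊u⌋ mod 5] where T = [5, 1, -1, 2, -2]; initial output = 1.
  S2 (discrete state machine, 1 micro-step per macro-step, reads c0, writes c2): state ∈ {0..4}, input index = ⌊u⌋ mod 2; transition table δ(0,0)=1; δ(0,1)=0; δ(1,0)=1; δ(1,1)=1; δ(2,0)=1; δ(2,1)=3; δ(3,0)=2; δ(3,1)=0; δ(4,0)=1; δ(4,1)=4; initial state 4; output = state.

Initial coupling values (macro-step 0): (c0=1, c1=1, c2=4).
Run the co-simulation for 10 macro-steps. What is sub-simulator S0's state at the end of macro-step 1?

S0 state at macro-step 1 = 0

macro 1: S0 reads c2=4 → after 1×micro: 0; S1 reads c2=4 → after 2×micro: -2; S2 reads c0=1 → after 1×micro: 4 ⇒ (c0=0, c1=-2, c2=4)
macro 2: S0 reads c2=4 → after 1×micro: 0; S1 reads c2=4 → after 2×micro: -2; S2 reads c0=0 → after 1×micro: 1 ⇒ (c0=0, c1=-2, c2=1)
macro 3: S0 reads c2=1 → after 1×micro: 1; S1 reads c2=1 → after 2×micro: 1; S2 reads c0=0 → after 1×micro: 1 ⇒ (c0=1, c1=1, c2=1)
macro 4: S0 reads c2=1 → after 1×micro: 2; S1 reads c2=1 → after 2×micro: 1; S2 reads c0=1 → after 1×micro: 1 ⇒ (c0=2, c1=1, c2=1)
macro 5: S0 reads c2=1 → after 1×micro: 0; S1 reads c2=1 → after 2×micro: 1; S2 reads c0=2 → after 1×micro: 1 ⇒ (c0=0, c1=1, c2=1)
macro 6: S0 reads c2=1 → after 1×micro: 1; S1 reads c2=1 → after 2×micro: 1; S2 reads c0=0 → after 1×micro: 1 ⇒ (c0=1, c1=1, c2=1)
macro 7: S0 reads c2=1 → after 1×micro: 2; S1 reads c2=1 → after 2×micro: 1; S2 reads c0=1 → after 1×micro: 1 ⇒ (c0=2, c1=1, c2=1)
macro 8: S0 reads c2=1 → after 1×micro: 0; S1 reads c2=1 → after 2×micro: 1; S2 reads c0=2 → after 1×micro: 1 ⇒ (c0=0, c1=1, c2=1)
macro 9: S0 reads c2=1 → after 1×micro: 1; S1 reads c2=1 → after 2×micro: 1; S2 reads c0=0 → after 1×micro: 1 ⇒ (c0=1, c1=1, c2=1)
macro 10: S0 reads c2=1 → after 1×micro: 2; S1 reads c2=1 → after 2×micro: 1; S2 reads c0=1 → after 1×micro: 1 ⇒ (c0=2, c1=1, c2=1)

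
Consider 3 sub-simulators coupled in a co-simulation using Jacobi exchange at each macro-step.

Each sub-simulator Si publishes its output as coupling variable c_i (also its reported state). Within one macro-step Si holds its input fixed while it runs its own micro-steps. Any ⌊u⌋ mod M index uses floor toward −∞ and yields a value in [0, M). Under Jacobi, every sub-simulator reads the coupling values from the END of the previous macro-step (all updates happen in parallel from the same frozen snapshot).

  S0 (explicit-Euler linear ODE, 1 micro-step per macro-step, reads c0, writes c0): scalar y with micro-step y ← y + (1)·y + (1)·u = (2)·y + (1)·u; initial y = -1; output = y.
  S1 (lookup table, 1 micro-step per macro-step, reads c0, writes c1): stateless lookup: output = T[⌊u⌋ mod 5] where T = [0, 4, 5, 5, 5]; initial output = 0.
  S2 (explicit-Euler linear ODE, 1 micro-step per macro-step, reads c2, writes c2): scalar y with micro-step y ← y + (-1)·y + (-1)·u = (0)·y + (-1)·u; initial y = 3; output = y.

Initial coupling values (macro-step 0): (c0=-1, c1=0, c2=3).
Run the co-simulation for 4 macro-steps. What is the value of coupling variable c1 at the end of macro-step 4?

c1 at macro-step 4 = 5

macro 1: S0 reads c0=-1 → after 1×micro: -3; S1 reads c0=-1 → after 1×micro: 5; S2 reads c2=3 → after 1×micro: -3 ⇒ (c0=-3, c1=5, c2=-3)
macro 2: S0 reads c0=-3 → after 1×micro: -9; S1 reads c0=-3 → after 1×micro: 5; S2 reads c2=-3 → after 1×micro: 3 ⇒ (c0=-9, c1=5, c2=3)
macro 3: S0 reads c0=-9 → after 1×micro: -27; S1 reads c0=-9 → after 1×micro: 4; S2 reads c2=3 → after 1×micro: -3 ⇒ (c0=-27, c1=4, c2=-3)
macro 4: S0 reads c0=-27 → after 1×micro: -81; S1 reads c0=-27 → after 1×micro: 5; S2 reads c2=-3 → after 1×micro: 3 ⇒ (c0=-81, c1=5, c2=3)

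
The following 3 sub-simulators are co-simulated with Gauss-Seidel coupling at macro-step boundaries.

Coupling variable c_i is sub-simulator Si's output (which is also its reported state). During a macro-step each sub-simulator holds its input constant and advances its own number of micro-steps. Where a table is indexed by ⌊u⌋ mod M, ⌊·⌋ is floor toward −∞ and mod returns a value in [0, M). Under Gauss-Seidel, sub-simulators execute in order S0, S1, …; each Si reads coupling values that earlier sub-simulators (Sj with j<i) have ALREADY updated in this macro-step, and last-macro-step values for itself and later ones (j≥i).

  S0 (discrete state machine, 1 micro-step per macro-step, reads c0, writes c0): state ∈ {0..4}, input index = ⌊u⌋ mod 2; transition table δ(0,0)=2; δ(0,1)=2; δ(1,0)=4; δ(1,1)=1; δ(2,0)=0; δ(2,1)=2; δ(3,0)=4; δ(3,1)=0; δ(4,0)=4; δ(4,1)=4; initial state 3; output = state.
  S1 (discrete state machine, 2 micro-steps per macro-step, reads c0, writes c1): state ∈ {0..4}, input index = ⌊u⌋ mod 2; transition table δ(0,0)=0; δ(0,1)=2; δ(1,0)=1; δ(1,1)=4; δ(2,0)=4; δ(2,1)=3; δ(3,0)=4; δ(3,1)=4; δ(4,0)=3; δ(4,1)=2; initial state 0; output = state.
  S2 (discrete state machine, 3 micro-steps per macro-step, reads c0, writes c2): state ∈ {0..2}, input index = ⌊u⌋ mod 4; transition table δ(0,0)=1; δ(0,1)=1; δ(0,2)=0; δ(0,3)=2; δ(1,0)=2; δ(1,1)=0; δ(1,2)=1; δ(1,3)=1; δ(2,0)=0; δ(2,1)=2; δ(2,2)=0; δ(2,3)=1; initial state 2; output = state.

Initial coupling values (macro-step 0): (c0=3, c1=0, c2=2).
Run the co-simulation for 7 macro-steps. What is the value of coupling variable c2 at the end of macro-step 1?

c2 at macro-step 1 = 2

macro 1: S0 reads c0=3 → after 1×micro: 0; S1 reads c0=0 → after 2×micro: 0; S2 reads c0=0 → after 3×micro: 2 ⇒ (c0=0, c1=0, c2=2)
macro 2: S0 reads c0=0 → after 1×micro: 2; S1 reads c0=2 → after 2×micro: 0; S2 reads c0=2 → after 3×micro: 0 ⇒ (c0=2, c1=0, c2=0)
macro 3: S0 reads c0=2 → after 1×micro: 0; S1 reads c0=0 → after 2×micro: 0; S2 reads c0=0 → after 3×micro: 0 ⇒ (c0=0, c1=0, c2=0)
macro 4: S0 reads c0=0 → after 1×micro: 2; S1 reads c0=2 → after 2×micro: 0; S2 reads c0=2 → after 3×micro: 0 ⇒ (c0=2, c1=0, c2=0)
macro 5: S0 reads c0=2 → after 1×micro: 0; S1 reads c0=0 → after 2×micro: 0; S2 reads c0=0 → after 3×micro: 0 ⇒ (c0=0, c1=0, c2=0)
macro 6: S0 reads c0=0 → after 1×micro: 2; S1 reads c0=2 → after 2×micro: 0; S2 reads c0=2 → after 3×micro: 0 ⇒ (c0=2, c1=0, c2=0)
macro 7: S0 reads c0=2 → after 1×micro: 0; S1 reads c0=0 → after 2×micro: 0; S2 reads c0=0 → after 3×micro: 0 ⇒ (c0=0, c1=0, c2=0)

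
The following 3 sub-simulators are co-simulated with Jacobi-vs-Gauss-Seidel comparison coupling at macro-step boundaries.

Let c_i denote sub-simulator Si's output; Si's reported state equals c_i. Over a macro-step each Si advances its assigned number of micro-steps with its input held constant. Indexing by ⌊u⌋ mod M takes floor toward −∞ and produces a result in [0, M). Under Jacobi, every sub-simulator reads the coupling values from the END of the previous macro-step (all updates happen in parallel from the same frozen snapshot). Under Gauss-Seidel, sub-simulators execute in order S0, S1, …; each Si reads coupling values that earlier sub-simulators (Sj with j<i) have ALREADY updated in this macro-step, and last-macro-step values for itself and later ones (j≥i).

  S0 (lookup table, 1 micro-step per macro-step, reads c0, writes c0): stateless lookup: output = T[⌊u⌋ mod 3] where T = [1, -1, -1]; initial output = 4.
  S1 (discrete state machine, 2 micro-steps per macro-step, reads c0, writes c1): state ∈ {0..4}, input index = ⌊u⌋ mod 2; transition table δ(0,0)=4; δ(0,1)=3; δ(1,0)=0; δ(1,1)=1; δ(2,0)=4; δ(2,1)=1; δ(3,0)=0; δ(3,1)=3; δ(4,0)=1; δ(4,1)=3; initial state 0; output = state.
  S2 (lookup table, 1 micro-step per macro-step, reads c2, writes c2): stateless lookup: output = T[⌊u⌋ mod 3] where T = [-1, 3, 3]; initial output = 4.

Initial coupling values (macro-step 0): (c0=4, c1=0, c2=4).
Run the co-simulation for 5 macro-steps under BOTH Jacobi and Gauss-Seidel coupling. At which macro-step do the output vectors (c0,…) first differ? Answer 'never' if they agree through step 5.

first divergence at macro-step: 1

[Jacobi] macro 1: S0 reads c0=4 → after 1×micro: -1; S1 reads c0=4 → after 2×micro: 1; S2 reads c2=4 → after 1×micro: 3 ⇒ (c0=-1, c1=1, c2=3)
[Jacobi] macro 2: S0 reads c0=-1 → after 1×micro: -1; S1 reads c0=-1 → after 2×micro: 1; S2 reads c2=3 → after 1×micro: -1 ⇒ (c0=-1, c1=1, c2=-1)
[Jacobi] macro 3: S0 reads c0=-1 → after 1×micro: -1; S1 reads c0=-1 → after 2×micro: 1; S2 reads c2=-1 → after 1×micro: 3 ⇒ (c0=-1, c1=1, c2=3)
[Jacobi] macro 4: S0 reads c0=-1 → after 1×micro: -1; S1 reads c0=-1 → after 2×micro: 1; S2 reads c2=3 → after 1×micro: -1 ⇒ (c0=-1, c1=1, c2=-1)
[Jacobi] macro 5: S0 reads c0=-1 → after 1×micro: -1; S1 reads c0=-1 → after 2×micro: 1; S2 reads c2=-1 → after 1×micro: 3 ⇒ (c0=-1, c1=1, c2=3)
[Gauss-Seidel] macro 1: S0 reads c0=4 → after 1×micro: -1; S1 reads c0=-1 → after 2×micro: 3; S2 reads c2=4 → after 1×micro: 3 ⇒ (c0=-1, c1=3, c2=3)
[Gauss-Seidel] macro 2: S0 reads c0=-1 → after 1×micro: -1; S1 reads c0=-1 → after 2×micro: 3; S2 reads c2=3 → after 1×micro: -1 ⇒ (c0=-1, c1=3, c2=-1)
[Gauss-Seidel] macro 3: S0 reads c0=-1 → after 1×micro: -1; S1 reads c0=-1 → after 2×micro: 3; S2 reads c2=-1 → after 1×micro: 3 ⇒ (c0=-1, c1=3, c2=3)
[Gauss-Seidel] macro 4: S0 reads c0=-1 → after 1×micro: -1; S1 reads c0=-1 → after 2×micro: 3; S2 reads c2=3 → after 1×micro: -1 ⇒ (c0=-1, c1=3, c2=-1)
[Gauss-Seidel] macro 5: S0 reads c0=-1 → after 1×micro: -1; S1 reads c0=-1 → after 2×micro: 3; S2 reads c2=-1 → after 1×micro: 3 ⇒ (c0=-1, c1=3, c2=3)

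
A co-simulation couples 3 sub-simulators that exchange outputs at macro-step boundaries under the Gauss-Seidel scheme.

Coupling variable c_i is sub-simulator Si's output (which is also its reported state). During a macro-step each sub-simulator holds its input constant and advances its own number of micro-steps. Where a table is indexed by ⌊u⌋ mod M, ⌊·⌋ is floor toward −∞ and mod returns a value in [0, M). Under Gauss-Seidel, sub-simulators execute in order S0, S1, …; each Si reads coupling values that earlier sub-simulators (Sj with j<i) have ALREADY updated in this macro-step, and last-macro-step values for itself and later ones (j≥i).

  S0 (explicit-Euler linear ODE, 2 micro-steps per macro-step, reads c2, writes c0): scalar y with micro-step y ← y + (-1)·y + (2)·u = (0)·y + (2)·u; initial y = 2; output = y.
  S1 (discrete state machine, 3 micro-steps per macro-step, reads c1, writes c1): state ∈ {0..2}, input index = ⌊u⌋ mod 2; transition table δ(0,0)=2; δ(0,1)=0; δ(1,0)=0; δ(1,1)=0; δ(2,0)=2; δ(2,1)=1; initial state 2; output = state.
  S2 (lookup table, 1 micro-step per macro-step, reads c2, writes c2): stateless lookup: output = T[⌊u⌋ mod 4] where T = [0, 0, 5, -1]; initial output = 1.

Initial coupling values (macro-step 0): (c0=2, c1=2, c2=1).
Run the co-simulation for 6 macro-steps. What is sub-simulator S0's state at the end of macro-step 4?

macro 1: S0 reads c2=1 → after 2×micro: 2; S1 reads c1=2 → after 3×micro: 2; S2 reads c2=1 → after 1×micro: 0 ⇒ (c0=2, c1=2, c2=0)
macro 2: S0 reads c2=0 → after 2×micro: 0; S1 reads c1=2 → after 3×micro: 2; S2 reads c2=0 → after 1×micro: 0 ⇒ (c0=0, c1=2, c2=0)
macro 3: S0 reads c2=0 → after 2×micro: 0; S1 reads c1=2 → after 3×micro: 2; S2 reads c2=0 → after 1×micro: 0 ⇒ (c0=0, c1=2, c2=0)
macro 4: S0 reads c2=0 → after 2×micro: 0; S1 reads c1=2 → after 3×micro: 2; S2 reads c2=0 → after 1×micro: 0 ⇒ (c0=0, c1=2, c2=0)
macro 5: S0 reads c2=0 → after 2×micro: 0; S1 reads c1=2 → after 3×micro: 2; S2 reads c2=0 → after 1×micro: 0 ⇒ (c0=0, c1=2, c2=0)
macro 6: S0 reads c2=0 → after 2×micro: 0; S1 reads c1=2 → after 3×micro: 2; S2 reads c2=0 → after 1×micro: 0 ⇒ (c0=0, c1=2, c2=0)

S0 state at macro-step 4 = 0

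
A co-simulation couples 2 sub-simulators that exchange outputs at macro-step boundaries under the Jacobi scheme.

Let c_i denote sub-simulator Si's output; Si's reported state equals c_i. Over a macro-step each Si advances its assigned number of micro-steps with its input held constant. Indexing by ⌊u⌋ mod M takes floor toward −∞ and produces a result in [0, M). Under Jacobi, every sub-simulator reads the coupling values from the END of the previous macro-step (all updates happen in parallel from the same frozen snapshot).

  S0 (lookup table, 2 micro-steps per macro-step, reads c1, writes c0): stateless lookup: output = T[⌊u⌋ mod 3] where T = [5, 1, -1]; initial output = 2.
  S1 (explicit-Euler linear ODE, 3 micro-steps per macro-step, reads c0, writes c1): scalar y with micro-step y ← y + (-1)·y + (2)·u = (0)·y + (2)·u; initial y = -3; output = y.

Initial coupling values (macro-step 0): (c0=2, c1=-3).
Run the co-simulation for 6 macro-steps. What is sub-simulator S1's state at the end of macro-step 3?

macro 1: S0 reads c1=-3 → after 2×micro: 5; S1 reads c0=2 → after 3×micro: 4 ⇒ (c0=5, c1=4)
macro 2: S0 reads c1=4 → after 2×micro: 1; S1 reads c0=5 → after 3×micro: 10 ⇒ (c0=1, c1=10)
macro 3: S0 reads c1=10 → after 2×micro: 1; S1 reads c0=1 → after 3×micro: 2 ⇒ (c0=1, c1=2)
macro 4: S0 reads c1=2 → after 2×micro: -1; S1 reads c0=1 → after 3×micro: 2 ⇒ (c0=-1, c1=2)
macro 5: S0 reads c1=2 → after 2×micro: -1; S1 reads c0=-1 → after 3×micro: -2 ⇒ (c0=-1, c1=-2)
macro 6: S0 reads c1=-2 → after 2×micro: 1; S1 reads c0=-1 → after 3×micro: -2 ⇒ (c0=1, c1=-2)

S1 state at macro-step 3 = 2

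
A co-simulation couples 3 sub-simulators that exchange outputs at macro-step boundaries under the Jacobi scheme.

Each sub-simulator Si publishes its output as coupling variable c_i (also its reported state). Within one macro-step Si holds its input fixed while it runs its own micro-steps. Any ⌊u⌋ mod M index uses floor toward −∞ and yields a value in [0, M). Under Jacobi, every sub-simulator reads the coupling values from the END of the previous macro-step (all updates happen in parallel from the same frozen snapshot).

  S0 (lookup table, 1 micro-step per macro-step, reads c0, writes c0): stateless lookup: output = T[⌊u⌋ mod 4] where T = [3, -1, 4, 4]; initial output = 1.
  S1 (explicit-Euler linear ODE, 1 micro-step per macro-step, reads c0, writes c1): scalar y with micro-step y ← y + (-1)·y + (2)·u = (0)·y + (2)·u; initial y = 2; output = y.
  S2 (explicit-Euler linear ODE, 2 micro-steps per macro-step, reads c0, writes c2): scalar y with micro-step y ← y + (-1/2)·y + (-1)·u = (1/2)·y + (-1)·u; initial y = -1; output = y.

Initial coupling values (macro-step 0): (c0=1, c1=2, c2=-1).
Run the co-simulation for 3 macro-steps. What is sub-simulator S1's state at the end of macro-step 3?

macro 1: S0 reads c0=1 → after 1×micro: -1; S1 reads c0=1 → after 1×micro: 2; S2 reads c0=1 → after 2×micro: -7/4 ⇒ (c0=-1, c1=2, c2=-7/4)
macro 2: S0 reads c0=-1 → after 1×micro: 4; S1 reads c0=-1 → after 1×micro: -2; S2 reads c0=-1 → after 2×micro: 17/16 ⇒ (c0=4, c1=-2, c2=17/16)
macro 3: S0 reads c0=4 → after 1×micro: 3; S1 reads c0=4 → after 1×micro: 8; S2 reads c0=4 → after 2×micro: -367/64 ⇒ (c0=3, c1=8, c2=-367/64)

S1 state at macro-step 3 = 8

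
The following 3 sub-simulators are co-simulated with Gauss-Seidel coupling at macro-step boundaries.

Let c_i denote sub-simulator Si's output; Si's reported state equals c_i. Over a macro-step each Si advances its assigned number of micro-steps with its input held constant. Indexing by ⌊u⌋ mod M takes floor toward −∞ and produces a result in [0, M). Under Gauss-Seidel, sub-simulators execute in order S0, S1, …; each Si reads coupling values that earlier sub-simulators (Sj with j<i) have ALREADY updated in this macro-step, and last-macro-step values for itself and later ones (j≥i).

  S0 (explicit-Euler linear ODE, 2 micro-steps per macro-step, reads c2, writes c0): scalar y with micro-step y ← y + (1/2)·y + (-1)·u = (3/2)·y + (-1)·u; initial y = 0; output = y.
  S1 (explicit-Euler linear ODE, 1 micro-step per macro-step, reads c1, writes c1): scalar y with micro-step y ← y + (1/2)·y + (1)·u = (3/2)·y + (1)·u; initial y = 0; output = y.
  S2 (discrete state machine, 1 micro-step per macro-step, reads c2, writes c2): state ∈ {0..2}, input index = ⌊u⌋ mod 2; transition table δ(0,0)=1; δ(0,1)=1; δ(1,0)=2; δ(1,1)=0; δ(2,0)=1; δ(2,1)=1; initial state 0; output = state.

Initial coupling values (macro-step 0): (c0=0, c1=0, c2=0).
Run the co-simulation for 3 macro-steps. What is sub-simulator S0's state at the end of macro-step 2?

S0 state at macro-step 2 = -5/2

macro 1: S0 reads c2=0 → after 2×micro: 0; S1 reads c1=0 → after 1×micro: 0; S2 reads c2=0 → after 1×micro: 1 ⇒ (c0=0, c1=0, c2=1)
macro 2: S0 reads c2=1 → after 2×micro: -5/2; S1 reads c1=0 → after 1×micro: 0; S2 reads c2=1 → after 1×micro: 0 ⇒ (c0=-5/2, c1=0, c2=0)
macro 3: S0 reads c2=0 → after 2×micro: -45/8; S1 reads c1=0 → after 1×micro: 0; S2 reads c2=0 → after 1×micro: 1 ⇒ (c0=-45/8, c1=0, c2=1)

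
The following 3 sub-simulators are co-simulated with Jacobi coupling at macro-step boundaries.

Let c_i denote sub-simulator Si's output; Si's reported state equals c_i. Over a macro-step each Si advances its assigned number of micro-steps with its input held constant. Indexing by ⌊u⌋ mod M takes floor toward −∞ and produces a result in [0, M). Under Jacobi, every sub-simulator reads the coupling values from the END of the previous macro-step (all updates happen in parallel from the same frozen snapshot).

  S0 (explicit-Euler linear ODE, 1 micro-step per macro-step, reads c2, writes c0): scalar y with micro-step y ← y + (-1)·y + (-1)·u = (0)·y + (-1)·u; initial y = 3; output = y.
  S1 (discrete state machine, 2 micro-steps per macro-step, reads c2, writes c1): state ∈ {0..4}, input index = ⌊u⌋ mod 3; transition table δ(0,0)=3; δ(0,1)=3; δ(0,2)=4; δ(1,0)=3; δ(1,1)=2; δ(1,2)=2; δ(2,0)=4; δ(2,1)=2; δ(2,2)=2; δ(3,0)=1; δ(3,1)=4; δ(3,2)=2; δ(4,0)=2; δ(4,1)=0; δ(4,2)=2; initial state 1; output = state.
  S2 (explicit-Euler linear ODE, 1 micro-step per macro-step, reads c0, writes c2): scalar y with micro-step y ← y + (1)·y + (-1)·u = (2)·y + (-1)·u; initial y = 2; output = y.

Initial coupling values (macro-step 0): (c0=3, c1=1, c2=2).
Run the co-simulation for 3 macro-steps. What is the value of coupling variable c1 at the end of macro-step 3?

macro 1: S0 reads c2=2 → after 1×micro: -2; S1 reads c2=2 → after 2×micro: 2; S2 reads c0=3 → after 1×micro: 1 ⇒ (c0=-2, c1=2, c2=1)
macro 2: S0 reads c2=1 → after 1×micro: -1; S1 reads c2=1 → after 2×micro: 2; S2 reads c0=-2 → after 1×micro: 4 ⇒ (c0=-1, c1=2, c2=4)
macro 3: S0 reads c2=4 → after 1×micro: -4; S1 reads c2=4 → after 2×micro: 2; S2 reads c0=-1 → after 1×micro: 9 ⇒ (c0=-4, c1=2, c2=9)

c1 at macro-step 3 = 2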